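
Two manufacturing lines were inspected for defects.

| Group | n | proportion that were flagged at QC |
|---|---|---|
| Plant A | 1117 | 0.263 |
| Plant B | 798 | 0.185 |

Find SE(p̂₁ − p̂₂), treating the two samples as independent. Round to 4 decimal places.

Each SE is √(p̂(1−p̂)/n): √(0.2630·0.7370/1117) = 0.01317 and √(0.1850·0.8150/798) = 0.01375.
SE(p̂₁ − p̂₂) = √(SE₁² + SE₂²) = √(0.0001734489 + 0.0001890625) = 0.01904, since the two samples are independent.

0.0190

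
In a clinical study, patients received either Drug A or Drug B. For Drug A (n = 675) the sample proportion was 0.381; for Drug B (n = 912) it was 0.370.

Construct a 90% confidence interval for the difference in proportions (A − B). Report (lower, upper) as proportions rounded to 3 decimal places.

Each SE is √(p̂(1−p̂)/n): √(0.3810·0.6190/675) = 0.01869 and √(0.3700·0.6300/912) = 0.01599.
SE(p̂₁ − p̂₂) = √(SE₁² + SE₂²) = √(0.0003493161 + 0.0002556801) = 0.02460, since the two samples are independent.
At 90% confidence z* = 1.645; margin = 1.645 × 0.02460 = 0.04047.
The difference is 0.3810 − 0.3700 = 0.0110, so the interval is 0.0110 ± 0.04047 = (-0.029, 0.051).

(-0.029, 0.051)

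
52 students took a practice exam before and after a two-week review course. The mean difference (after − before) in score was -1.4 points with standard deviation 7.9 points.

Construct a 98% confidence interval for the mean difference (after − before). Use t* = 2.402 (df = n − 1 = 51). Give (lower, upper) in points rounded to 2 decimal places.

(-4.03, 1.23)

Paired design: SE = s_d/√n = 7.9/√52 = 1.0955.
t* = 2.402; margin of error = 2.402 × 1.0955 = 2.6314.
-1.4 ± 2.6314 → (-4.03, 1.23).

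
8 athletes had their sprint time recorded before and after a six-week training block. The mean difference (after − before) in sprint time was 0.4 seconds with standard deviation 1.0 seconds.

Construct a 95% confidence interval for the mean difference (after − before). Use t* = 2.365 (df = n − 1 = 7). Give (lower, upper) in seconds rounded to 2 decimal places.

(-0.44, 1.24)

This is a matched-pairs design, so SE = s_d/√n = 1.0/√8 = 0.3536.
Margin = 2.365 × 0.3536 = 0.8363; the interval is 0.4 ± 0.8363 = (-0.44, 1.24).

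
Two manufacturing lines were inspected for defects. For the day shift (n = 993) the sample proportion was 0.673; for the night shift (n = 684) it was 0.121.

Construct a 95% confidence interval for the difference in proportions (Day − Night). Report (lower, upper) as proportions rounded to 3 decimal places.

(0.514, 0.590)

SE₁ = √(p̂₁(1−p̂₁)/n₁) = √(0.6730·0.3270/993) = 0.01489; SE₂ = √(0.1210·0.8790/684) = 0.01247.
Independent samples: SE of the difference = √(SE₁² + SE₂²) = √(0.0002217121 + 0.0001555009) = 0.01942.
z* for 95% confidence is 1.960, so the margin of error is 1.960 × 0.01942 = 0.03806.
Point estimate p̂₁ − p̂₂ = 0.6730 − 0.1210 = 0.5520.
0.5520 ± 0.03806 → (0.514, 0.590).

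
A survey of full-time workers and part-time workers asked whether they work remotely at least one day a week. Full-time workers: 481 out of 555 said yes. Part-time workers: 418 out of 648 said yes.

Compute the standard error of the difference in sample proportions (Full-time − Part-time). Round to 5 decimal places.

0.02370

p̂₁ = 481/555 = 0.8667 and p̂₂ = 418/648 = 0.6451.
SE₁ = √(p̂₁(1−p̂₁)/n₁) = √(0.8667·0.1333/555) = 0.01443; SE₂ = √(0.6451·0.3549/648) = 0.01880.
Independent samples: SE of the difference = √(SE₁² + SE₂²) = √(0.0002082249 + 0.00035344) = 0.02370.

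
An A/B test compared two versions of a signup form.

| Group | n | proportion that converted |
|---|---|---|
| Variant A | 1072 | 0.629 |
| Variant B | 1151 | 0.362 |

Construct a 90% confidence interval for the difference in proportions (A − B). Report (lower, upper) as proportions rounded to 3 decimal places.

The two standard errors are √(0.6290×0.3710/1072) = 0.01475 and √(0.3620×0.6380/1151) = 0.01417.
Because the samples are independent, SE_diff = √(0.01475² + 0.01417²) = 0.02045.
Using z* = 1.645 for 90%, ME = 1.645 × 0.02045 = 0.03364.
p̂₁ − p̂₂ = 0.2670; interval 0.2670 ± 0.03364 gives (0.233, 0.301).

(0.233, 0.301)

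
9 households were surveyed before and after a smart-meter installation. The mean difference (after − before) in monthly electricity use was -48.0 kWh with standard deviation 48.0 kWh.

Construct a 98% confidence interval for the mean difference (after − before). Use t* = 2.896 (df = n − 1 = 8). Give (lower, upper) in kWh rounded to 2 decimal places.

This is a matched-pairs design, so SE = s_d/√n = 48.0/√9 = 16.0000.
Margin = 2.896 × 16.0000 = 46.3360; the interval is -48.0 ± 46.3360 = (-94.34, -1.66).

(-94.34, -1.66)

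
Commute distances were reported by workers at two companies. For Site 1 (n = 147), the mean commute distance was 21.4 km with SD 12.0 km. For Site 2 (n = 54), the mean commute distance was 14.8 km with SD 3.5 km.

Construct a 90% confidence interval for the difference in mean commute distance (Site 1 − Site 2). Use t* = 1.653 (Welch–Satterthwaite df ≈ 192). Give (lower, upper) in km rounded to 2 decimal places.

Standard errors of each mean: 12.0/√147 = 0.9897 and 3.5/√54 = 0.4763.
SE(x̄₁ − x̄₂) = √(0.9897² + 0.4763²) = 1.0983 for independent samples with unequal variances.
With t* = 1.653, the margin is 1.653 × 1.0983 = 1.8155.
x̄₁ − x̄₂ = 21.4 − 14.8 = 6.6000; the interval is 6.6000 ± 1.8155 = (4.78, 8.42).

(4.78, 8.42)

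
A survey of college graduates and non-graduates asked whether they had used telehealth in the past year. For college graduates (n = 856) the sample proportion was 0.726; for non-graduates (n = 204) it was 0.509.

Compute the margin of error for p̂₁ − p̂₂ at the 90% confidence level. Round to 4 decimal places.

0.0628

The two standard errors are √(0.7260×0.2740/856) = 0.01524 and √(0.5090×0.4910/204) = 0.03500.
Because the samples are independent, SE_diff = √(0.01524² + 0.03500²) = 0.03817.
Using z* = 1.645 for 90%, ME = 1.645 × 0.03817 = 0.06279.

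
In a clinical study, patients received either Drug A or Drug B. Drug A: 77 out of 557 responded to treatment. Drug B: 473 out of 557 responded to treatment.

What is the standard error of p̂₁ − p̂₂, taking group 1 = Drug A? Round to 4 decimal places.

0.0211

First, p̂₁ = 77/557 = 0.1382; p̂₂ = 473/557 = 0.8492.
The two standard errors are √(0.1382×0.8618/557) = 0.01462 and √(0.8492×0.1508/557) = 0.01516.
Because the samples are independent, SE_diff = √(0.01462² + 0.01516²) = 0.02106.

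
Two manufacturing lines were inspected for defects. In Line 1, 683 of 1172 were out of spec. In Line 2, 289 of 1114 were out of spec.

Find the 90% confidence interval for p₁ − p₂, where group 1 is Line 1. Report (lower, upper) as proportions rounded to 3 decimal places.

(0.291, 0.355)

First, p̂₁ = 683/1172 = 0.5828; p̂₂ = 289/1114 = 0.2594.
The two standard errors are √(0.5828×0.4172/1172) = 0.01440 and √(0.2594×0.7406/1114) = 0.01313.
Because the samples are independent, SE_diff = √(0.01440² + 0.01313²) = 0.01949.
Using z* = 1.645 for 90%, ME = 1.645 × 0.01949 = 0.03206.
p̂₁ − p̂₂ = 0.3234; interval 0.3234 ± 0.03206 gives (0.291, 0.355).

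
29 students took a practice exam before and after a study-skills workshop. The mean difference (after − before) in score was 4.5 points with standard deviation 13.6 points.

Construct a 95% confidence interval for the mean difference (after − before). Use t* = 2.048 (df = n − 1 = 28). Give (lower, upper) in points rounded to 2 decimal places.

This is a matched-pairs design, so SE = s_d/√n = 13.6/√29 = 2.5255.
Margin = 2.048 × 2.5255 = 5.1722; the interval is 4.5 ± 5.1722 = (-0.67, 9.67).

(-0.67, 9.67)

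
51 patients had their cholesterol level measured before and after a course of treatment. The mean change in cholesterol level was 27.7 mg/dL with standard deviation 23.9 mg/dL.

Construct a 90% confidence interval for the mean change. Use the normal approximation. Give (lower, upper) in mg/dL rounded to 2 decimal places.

Paired design: SE = s_d/√n = 23.9/√51 = 3.3467.
z* = 1.645; margin of error = 1.645 × 3.3467 = 5.5053.
27.7 ± 5.5053 → (22.19, 33.21).

(22.19, 33.21)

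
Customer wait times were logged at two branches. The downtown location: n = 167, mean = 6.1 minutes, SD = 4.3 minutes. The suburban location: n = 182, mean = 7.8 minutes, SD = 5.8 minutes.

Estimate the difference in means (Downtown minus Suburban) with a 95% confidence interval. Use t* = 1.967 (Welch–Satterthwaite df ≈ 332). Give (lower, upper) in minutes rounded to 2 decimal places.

Per-group SEs: s₁/√n₁ = 4.3/√167 = 0.3327, s₂/√n₂ = 5.8/√182 = 0.4299.
Unpooled SE of the difference: √(0.11068929 + 0.18481401) = 0.5436.
Margin of error = t* · SE = 1.967 × 0.5436 = 1.0693.
x̄₁ − x̄₂ = 6.1 − 7.8 = -1.7000.
CI: -1.7000 ± 1.0693 = (-2.77, -0.63).

(-2.77, -0.63)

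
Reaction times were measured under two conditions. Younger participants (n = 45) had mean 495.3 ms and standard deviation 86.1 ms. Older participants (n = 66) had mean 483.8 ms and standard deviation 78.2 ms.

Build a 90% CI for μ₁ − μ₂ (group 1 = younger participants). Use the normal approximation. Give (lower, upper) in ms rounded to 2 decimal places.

Standard errors of each mean: 86.1/√45 = 12.8350 and 78.2/√66 = 9.6258.
SE(x̄₁ − x̄₂) = √(12.8350² + 9.6258²) = 16.0435 for independent samples with unequal variances.
With z* = 1.645, the margin is 1.645 × 16.0435 = 26.3916.
x̄₁ − x̄₂ = 495.3 − 483.8 = 11.5000; the interval is 11.5000 ± 26.3916 = (-14.89, 37.89).

(-14.89, 37.89)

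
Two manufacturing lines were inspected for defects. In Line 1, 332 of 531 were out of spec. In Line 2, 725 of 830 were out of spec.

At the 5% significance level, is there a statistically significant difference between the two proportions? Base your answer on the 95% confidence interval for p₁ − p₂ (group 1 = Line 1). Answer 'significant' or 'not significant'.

First, p̂₁ = 332/531 = 0.6252; p̂₂ = 725/830 = 0.8735.
The two standard errors are √(0.6252×0.3748/531) = 0.02101 and √(0.8735×0.1265/830) = 0.01154.
Because the samples are independent, SE_diff = √(0.02101² + 0.01154²) = 0.02397.
Using z* = 1.960 for 95%, ME = 1.960 × 0.02397 = 0.04698.
p̂₁ − p̂₂ = -0.2483; interval -0.2483 ± 0.04698 gives (-0.29528, -0.20132).
The interval (-0.29528, -0.20132) does not contain 0, so the difference is significant.

significant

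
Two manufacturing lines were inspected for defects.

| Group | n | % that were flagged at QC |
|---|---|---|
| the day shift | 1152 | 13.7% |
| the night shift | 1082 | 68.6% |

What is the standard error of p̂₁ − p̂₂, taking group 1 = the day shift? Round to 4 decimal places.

0.0174

The two standard errors are √(0.1370×0.8630/1152) = 0.01013 and √(0.6860×0.3140/1082) = 0.01411.
Because the samples are independent, SE_diff = √(0.01013² + 0.01411²) = 0.01737.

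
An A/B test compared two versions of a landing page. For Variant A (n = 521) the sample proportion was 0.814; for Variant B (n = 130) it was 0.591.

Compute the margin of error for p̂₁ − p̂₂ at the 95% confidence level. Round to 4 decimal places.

0.0909

SE₁ = √(p̂₁(1−p̂₁)/n₁) = √(0.8140·0.1860/521) = 0.01705; SE₂ = √(0.5910·0.4090/130) = 0.04312.
Independent samples: SE of the difference = √(SE₁² + SE₂²) = √(0.0002907025 + 0.0018593344) = 0.04637.
z* for 95% confidence is 1.960, so the margin of error is 1.960 × 0.04637 = 0.09089.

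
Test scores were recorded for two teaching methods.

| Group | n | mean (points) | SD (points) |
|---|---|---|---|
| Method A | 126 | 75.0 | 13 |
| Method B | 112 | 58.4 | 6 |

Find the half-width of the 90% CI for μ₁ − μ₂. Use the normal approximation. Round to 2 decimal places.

Per-group SEs: s₁/√n₁ = 13/√126 = 1.1581, s₂/√n₂ = 6/√112 = 0.5669.
Unpooled SE of the difference: √(1.34119561 + 0.32137561) = 1.2894.
Margin of error = z* · SE = 1.645 × 1.2894 = 2.1211.

2.12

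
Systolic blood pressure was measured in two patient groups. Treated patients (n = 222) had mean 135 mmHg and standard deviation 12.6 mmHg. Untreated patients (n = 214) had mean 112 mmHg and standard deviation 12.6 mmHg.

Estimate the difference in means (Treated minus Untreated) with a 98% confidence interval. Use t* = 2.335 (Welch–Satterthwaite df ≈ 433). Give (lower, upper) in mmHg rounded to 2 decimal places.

Per-group SEs: s₁/√n₁ = 12.6/√222 = 0.8457, s₂/√n₂ = 12.6/√214 = 0.8613.
Unpooled SE of the difference: √(0.71520849 + 0.74183769) = 1.2071.
Margin of error = t* · SE = 2.335 × 1.2071 = 2.8186.
x̄₁ − x̄₂ = 135 − 112 = 23.0000.
CI: 23.0000 ± 2.8186 = (20.18, 25.82).

(20.18, 25.82)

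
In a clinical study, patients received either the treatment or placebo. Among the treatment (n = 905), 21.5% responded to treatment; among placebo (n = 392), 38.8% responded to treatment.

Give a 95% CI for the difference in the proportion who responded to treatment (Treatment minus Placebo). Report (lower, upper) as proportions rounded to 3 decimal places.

(-0.228, -0.118)

The two standard errors are √(0.2150×0.7850/905) = 0.01366 and √(0.3880×0.6120/392) = 0.02461.
Because the samples are independent, SE_diff = √(0.01366² + 0.02461²) = 0.02815.
Using z* = 1.960 for 95%, ME = 1.960 × 0.02815 = 0.05517.
p̂₁ − p̂₂ = -0.1730; interval -0.1730 ± 0.05517 gives (-0.228, -0.118).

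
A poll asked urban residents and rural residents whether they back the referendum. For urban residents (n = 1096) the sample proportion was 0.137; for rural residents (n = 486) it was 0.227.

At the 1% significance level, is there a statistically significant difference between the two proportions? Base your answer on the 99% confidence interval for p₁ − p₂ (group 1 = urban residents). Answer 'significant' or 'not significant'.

significant

The two standard errors are √(0.1370×0.8630/1096) = 0.01039 and √(0.2270×0.7730/486) = 0.01900.
Because the samples are independent, SE_diff = √(0.01039² + 0.01900²) = 0.02166.
Using z* = 2.576 for 99%, ME = 2.576 × 0.02166 = 0.05580.
p̂₁ − p̂₂ = -0.0900; interval -0.0900 ± 0.05580 gives (-0.14580, -0.03420).
The interval (-0.14580, -0.03420) does not contain 0, so the difference is significant.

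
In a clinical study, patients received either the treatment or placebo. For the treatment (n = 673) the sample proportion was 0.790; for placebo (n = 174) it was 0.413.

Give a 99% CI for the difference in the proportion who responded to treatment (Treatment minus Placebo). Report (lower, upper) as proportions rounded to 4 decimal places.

SE₁ = √(p̂₁(1−p̂₁)/n₁) = √(0.7900·0.2100/673) = 0.01570; SE₂ = √(0.4130·0.5870/174) = 0.03733.
Independent samples: SE of the difference = √(SE₁² + SE₂²) = √(0.00024649 + 0.0013935289) = 0.04050.
z* for 99% confidence is 2.576, so the margin of error is 2.576 × 0.04050 = 0.10433.
Point estimate p̂₁ − p̂₂ = 0.7900 − 0.4130 = 0.3770.
0.3770 ± 0.10433 → (0.2727, 0.4813).

(0.2727, 0.4813)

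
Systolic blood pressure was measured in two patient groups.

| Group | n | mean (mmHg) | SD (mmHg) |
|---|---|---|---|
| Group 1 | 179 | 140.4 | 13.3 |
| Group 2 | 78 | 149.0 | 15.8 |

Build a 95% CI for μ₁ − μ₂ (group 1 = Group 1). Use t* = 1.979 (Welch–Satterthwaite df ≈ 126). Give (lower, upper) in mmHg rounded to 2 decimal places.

(-12.65, -4.55)

Standard errors of each mean: 13.3/√179 = 0.9941 and 15.8/√78 = 1.7890.
SE(x̄₁ − x̄₂) = √(0.9941² + 1.7890²) = 2.0466 for independent samples with unequal variances.
With t* = 1.979, the margin is 1.979 × 2.0466 = 4.0502.
x̄₁ − x̄₂ = 140.4 − 149.0 = -8.6000; the interval is -8.6000 ± 4.0502 = (-12.65, -4.55).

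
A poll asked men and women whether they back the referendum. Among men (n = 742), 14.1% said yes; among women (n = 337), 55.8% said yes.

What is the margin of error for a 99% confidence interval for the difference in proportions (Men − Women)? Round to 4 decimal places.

0.0771

The two standard errors are √(0.1410×0.8590/742) = 0.01278 and √(0.5580×0.4420/337) = 0.02705.
Because the samples are independent, SE_diff = √(0.01278² + 0.02705²) = 0.02992.
Using z* = 2.576 for 99%, ME = 2.576 × 0.02992 = 0.07707.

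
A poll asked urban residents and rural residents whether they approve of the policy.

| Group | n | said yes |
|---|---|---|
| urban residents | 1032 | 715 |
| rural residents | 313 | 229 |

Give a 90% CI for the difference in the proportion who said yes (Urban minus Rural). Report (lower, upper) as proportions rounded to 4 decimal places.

First, p̂₁ = 715/1032 = 0.6928; p̂₂ = 229/313 = 0.7316.
The two standard errors are √(0.6928×0.3072/1032) = 0.01436 and √(0.7316×0.2684/313) = 0.02505.
Because the samples are independent, SE_diff = √(0.01436² + 0.02505²) = 0.02887.
Using z* = 1.645 for 90%, ME = 1.645 × 0.02887 = 0.04749.
p̂₁ − p̂₂ = -0.0388; interval -0.0388 ± 0.04749 gives (-0.0863, 0.0087).

(-0.0863, 0.0087)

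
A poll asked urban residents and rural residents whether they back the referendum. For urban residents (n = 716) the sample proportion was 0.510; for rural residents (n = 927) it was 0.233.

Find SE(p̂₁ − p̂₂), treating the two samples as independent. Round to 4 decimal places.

SE₁ = √(p̂₁(1−p̂₁)/n₁) = √(0.5100·0.4900/716) = 0.01868; SE₂ = √(0.2330·0.7670/927) = 0.01388.
Independent samples: SE of the difference = √(SE₁² + SE₂²) = √(0.0003489424 + 0.0001926544) = 0.02327.

0.0233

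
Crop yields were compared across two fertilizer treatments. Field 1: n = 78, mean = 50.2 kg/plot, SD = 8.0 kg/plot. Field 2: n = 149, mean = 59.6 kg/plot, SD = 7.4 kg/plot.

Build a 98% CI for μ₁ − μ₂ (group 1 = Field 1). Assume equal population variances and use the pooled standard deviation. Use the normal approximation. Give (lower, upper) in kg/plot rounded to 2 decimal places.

(-11.87, -6.93)

s_p = √[((n₁−1)s₁² + (n₂−1)s₂²)/(n₁+n₂−2)] = √[(77·8.0² + 148·7.4²)/225] = 7.6107.
SE = 7.6107·√(1/78 + 1/149) = 1.0636.
With z* = 2.326, margin = 2.326 × 1.0636 = 2.4739.
x̄₁ − x̄₂ = 50.2 − 59.6 = -9.4000; interval -9.4000 ± 2.4739 = (-11.87, -6.93).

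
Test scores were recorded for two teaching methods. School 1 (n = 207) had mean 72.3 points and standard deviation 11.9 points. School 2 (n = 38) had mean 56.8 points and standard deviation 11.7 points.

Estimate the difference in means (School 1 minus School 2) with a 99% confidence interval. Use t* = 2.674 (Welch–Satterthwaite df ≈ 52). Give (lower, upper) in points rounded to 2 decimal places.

Standard errors of each mean: 11.9/√207 = 0.8271 and 11.7/√38 = 1.8980.
SE(x̄₁ − x̄₂) = √(0.8271² + 1.8980²) = 2.0704 for independent samples with unequal variances.
With t* = 2.674, the margin is 2.674 × 2.0704 = 5.5362.
x̄₁ − x̄₂ = 72.3 − 56.8 = 15.5000; the interval is 15.5000 ± 5.5362 = (9.96, 21.04).

(9.96, 21.04)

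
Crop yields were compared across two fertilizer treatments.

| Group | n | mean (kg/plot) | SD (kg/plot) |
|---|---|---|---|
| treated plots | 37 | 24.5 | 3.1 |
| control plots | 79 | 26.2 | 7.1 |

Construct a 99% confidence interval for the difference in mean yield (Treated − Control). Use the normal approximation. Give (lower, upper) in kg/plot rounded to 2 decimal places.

(-4.14, 0.74)

Standard errors of each mean: 3.1/√37 = 0.5096 and 7.1/√79 = 0.7988.
SE(x̄₁ − x̄₂) = √(0.5096² + 0.7988²) = 0.9475 for independent samples with unequal variances.
With z* = 2.576, the margin is 2.576 × 0.9475 = 2.4408.
x̄₁ − x̄₂ = 24.5 − 26.2 = -1.7000; the interval is -1.7000 ± 2.4408 = (-4.14, 0.74).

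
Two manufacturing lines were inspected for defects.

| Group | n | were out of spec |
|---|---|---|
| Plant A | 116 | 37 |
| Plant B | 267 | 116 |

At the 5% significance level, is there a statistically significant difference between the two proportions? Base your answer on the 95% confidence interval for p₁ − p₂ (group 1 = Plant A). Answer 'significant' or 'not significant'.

First, p̂₁ = 37/116 = 0.3190; p̂₂ = 116/267 = 0.4345.
The two standard errors are √(0.3190×0.6810/116) = 0.04328 and √(0.4345×0.5655/267) = 0.03034.
Because the samples are independent, SE_diff = √(0.04328² + 0.03034²) = 0.05286.
Using z* = 1.960 for 95%, ME = 1.960 × 0.05286 = 0.10361.
p̂₁ − p̂₂ = -0.1155; interval -0.1155 ± 0.10361 gives (-0.21911, -0.01189).
The interval (-0.21911, -0.01189) does not contain 0, so the difference is significant.

significant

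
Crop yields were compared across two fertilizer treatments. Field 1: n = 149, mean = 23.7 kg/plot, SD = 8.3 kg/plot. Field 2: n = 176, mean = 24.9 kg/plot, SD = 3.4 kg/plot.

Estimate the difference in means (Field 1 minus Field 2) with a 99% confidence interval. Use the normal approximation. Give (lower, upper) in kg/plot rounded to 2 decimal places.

SE₁ = s₁/√n₁ = 8.3/√149 = 0.6800; SE₂ = 3.4/√176 = 0.2563.
Independent samples, unequal variances: SE_diff = √(SE₁² + SE₂²) = √(0.4624 + 0.06568969) = 0.7267.
z* = 2.576, so margin of error = 2.576 × 0.7267 = 1.8720.
Difference in means = 23.7 − 24.9 = -1.2000.
-1.2000 ± 1.8720 → (-3.07, 0.67).

(-3.07, 0.67)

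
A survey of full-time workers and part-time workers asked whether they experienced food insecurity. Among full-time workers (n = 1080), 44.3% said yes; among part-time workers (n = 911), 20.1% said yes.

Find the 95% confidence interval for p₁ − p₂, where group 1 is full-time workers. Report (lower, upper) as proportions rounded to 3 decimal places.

SE₁ = √(p̂₁(1−p̂₁)/n₁) = √(0.4430·0.5570/1080) = 0.01512; SE₂ = √(0.2010·0.7990/911) = 0.01328.
Independent samples: SE of the difference = √(SE₁² + SE₂²) = √(0.0002286144 + 0.0001763584) = 0.02012.
z* for 95% confidence is 1.960, so the margin of error is 1.960 × 0.02012 = 0.03944.
Point estimate p̂₁ − p̂₂ = 0.4430 − 0.2010 = 0.2420.
0.2420 ± 0.03944 → (0.203, 0.281).

(0.203, 0.281)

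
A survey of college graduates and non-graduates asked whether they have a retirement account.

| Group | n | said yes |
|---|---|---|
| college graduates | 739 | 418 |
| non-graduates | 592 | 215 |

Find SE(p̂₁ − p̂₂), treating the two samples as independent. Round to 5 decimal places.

Sample proportions: 418/739 = 0.5656, 215/592 = 0.3632.
Each SE is √(p̂(1−p̂)/n): √(0.5656·0.4344/739) = 0.01823 and √(0.3632·0.6368/592) = 0.01977.
SE(p̂₁ − p̂₂) = √(SE₁² + SE₂²) = √(0.0003323329 + 0.0003908529) = 0.02689, since the two samples are independent.

0.02689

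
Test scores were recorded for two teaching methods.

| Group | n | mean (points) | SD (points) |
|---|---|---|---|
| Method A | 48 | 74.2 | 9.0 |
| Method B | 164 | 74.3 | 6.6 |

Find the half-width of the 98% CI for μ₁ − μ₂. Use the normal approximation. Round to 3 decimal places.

SE₁ = s₁/√n₁ = 9.0/√48 = 1.2990; SE₂ = 6.6/√164 = 0.5154.
Independent samples, unequal variances: SE_diff = √(SE₁² + SE₂²) = √(1.687401 + 0.26563716) = 1.3975.
z* = 2.326, so margin of error = 2.326 × 1.3975 = 3.2506.

3.251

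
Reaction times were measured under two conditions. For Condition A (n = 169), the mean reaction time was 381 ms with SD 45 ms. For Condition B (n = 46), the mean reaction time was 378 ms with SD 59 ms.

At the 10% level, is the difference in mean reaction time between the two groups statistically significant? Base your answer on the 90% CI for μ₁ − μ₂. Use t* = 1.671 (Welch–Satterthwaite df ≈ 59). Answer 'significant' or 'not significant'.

SE₁ = s₁/√n₁ = 45/√169 = 3.4615; SE₂ = 59/√46 = 8.6991.
Independent samples, unequal variances: SE_diff = √(SE₁² + SE₂²) = √(11.98198225 + 75.67434081) = 9.3625.
t* = 1.671, so margin of error = 1.671 × 9.3625 = 15.6447.
Difference in means = 381 − 378 = 3.0000.
3.0000 ± 15.6447 → (-12.6447, 18.6447).
The interval (-12.6447, 18.6447) contains 0, so the difference is not significant.

not significant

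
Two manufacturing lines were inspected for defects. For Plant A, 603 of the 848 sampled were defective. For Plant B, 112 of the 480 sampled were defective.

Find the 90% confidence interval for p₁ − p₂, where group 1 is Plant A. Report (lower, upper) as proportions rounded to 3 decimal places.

First, p̂₁ = 603/848 = 0.7111; p̂₂ = 112/480 = 0.2333.
The two standard errors are √(0.7111×0.2889/848) = 0.01556 and √(0.2333×0.7667/480) = 0.01930.
Because the samples are independent, SE_diff = √(0.01556² + 0.01930²) = 0.02479.
Using z* = 1.645 for 90%, ME = 1.645 × 0.02479 = 0.04078.
p̂₁ − p̂₂ = 0.4778; interval 0.4778 ± 0.04078 gives (0.437, 0.519).

(0.437, 0.519)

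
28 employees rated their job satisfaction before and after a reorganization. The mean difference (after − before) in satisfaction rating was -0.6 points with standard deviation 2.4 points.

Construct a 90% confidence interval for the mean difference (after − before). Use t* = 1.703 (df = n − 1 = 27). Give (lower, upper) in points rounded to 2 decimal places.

Paired design: SE = s_d/√n = 2.4/√28 = 0.4536.
t* = 1.703; margin of error = 1.703 × 0.4536 = 0.7725.
-0.6 ± 0.7725 → (-1.37, 0.17).

(-1.37, 0.17)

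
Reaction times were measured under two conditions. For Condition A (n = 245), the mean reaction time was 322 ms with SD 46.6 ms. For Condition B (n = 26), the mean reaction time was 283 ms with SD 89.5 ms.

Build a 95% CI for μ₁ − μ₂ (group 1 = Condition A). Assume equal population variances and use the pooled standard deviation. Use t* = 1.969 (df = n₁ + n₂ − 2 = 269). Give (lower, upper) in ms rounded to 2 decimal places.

Pooled variance s_p² = [244·46.6² + 25·89.5²] / (245+26−2) = 2714.1892, so s_p = 52.0979.
SE_diff = s_p·√(1/n₁ + 1/n₂) = 52.0979·√(1/245 + 1/26) = 10.7457.
t* = 1.969; margin = 1.969 × 10.7457 = 21.1583.
Difference = 322 − 283 = 39.0000.
39.0000 ± 21.1583 → (17.84, 60.16).

(17.84, 60.16)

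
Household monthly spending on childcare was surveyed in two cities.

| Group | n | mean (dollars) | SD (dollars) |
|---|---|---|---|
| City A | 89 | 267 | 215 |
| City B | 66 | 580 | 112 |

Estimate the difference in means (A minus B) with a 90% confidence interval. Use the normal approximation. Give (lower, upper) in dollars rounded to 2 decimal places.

Standard errors of each mean: 215/√89 = 22.7900 and 112/√66 = 13.7862.
SE(x̄₁ − x̄₂) = √(22.7900² + 13.7862²) = 26.6354 for independent samples with unequal variances.
With z* = 1.645, the margin is 1.645 × 26.6354 = 43.8152.
x̄₁ − x̄₂ = 267 − 580 = -313.0000; the interval is -313.0000 ± 43.8152 = (-356.82, -269.18).

(-356.82, -269.18)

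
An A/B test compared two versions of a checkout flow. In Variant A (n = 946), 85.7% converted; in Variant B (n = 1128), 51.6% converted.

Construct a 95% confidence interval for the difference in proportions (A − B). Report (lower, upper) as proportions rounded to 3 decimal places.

(0.304, 0.378)

The two standard errors are √(0.8570×0.1430/946) = 0.01138 and √(0.5160×0.4840/1128) = 0.01488.
Because the samples are independent, SE_diff = √(0.01138² + 0.01488²) = 0.01873.
Using z* = 1.960 for 95%, ME = 1.960 × 0.01873 = 0.03671.
p̂₁ − p̂₂ = 0.3410; interval 0.3410 ± 0.03671 gives (0.304, 0.378).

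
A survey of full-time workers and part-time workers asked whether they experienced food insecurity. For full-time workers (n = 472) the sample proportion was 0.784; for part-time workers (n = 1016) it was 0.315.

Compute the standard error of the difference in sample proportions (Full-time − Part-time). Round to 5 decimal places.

Each SE is √(p̂(1−p̂)/n): √(0.7840·0.2160/472) = 0.01894 and √(0.3150·0.6850/1016) = 0.01457.
SE(p̂₁ − p̂₂) = √(SE₁² + SE₂²) = √(0.0003587236 + 0.0002122849) = 0.02390, since the two samples are independent.

0.02390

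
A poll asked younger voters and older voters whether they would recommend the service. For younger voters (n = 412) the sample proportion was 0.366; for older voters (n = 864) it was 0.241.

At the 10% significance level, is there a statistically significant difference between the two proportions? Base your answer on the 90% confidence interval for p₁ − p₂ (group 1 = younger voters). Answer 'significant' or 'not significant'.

Each SE is √(p̂(1−p̂)/n): √(0.3660·0.6340/412) = 0.02373 and √(0.2410·0.7590/864) = 0.01455.
SE(p̂₁ − p̂₂) = √(SE₁² + SE₂²) = √(0.0005631129 + 0.0002117025) = 0.02784, since the two samples are independent.
At 90% confidence z* = 1.645; margin = 1.645 × 0.02784 = 0.04580.
The difference is 0.3660 − 0.2410 = 0.1250, so the interval is 0.1250 ± 0.04580 = (0.07920, 0.17080).
The interval (0.07920, 0.17080) does not contain 0, so the difference is significant.

significant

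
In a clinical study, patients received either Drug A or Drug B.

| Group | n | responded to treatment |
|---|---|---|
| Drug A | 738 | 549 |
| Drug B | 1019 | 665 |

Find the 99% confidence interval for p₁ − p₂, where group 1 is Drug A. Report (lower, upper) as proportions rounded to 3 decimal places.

p̂₁ = 549/738 = 0.7439 and p̂₂ = 665/1019 = 0.6526.
SE₁ = √(p̂₁(1−p̂₁)/n₁) = √(0.7439·0.2561/738) = 0.01607; SE₂ = √(0.6526·0.3474/1019) = 0.01492.
Independent samples: SE of the difference = √(SE₁² + SE₂²) = √(0.0002582449 + 0.0002226064) = 0.02193.
z* for 99% confidence is 2.576, so the margin of error is 2.576 × 0.02193 = 0.05649.
Point estimate p̂₁ − p̂₂ = 0.7439 − 0.6526 = 0.0913.
0.0913 ± 0.05649 → (0.035, 0.148).

(0.035, 0.148)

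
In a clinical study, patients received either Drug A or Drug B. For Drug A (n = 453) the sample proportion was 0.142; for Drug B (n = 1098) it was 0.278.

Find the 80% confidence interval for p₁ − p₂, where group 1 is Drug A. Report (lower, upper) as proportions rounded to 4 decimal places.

(-0.1632, -0.1088)

Each SE is √(p̂(1−p̂)/n): √(0.1420·0.8580/453) = 0.01640 and √(0.2780·0.7220/1098) = 0.01352.
SE(p̂₁ − p̂₂) = √(SE₁² + SE₂²) = √(0.00026896 + 0.0001827904) = 0.02125, since the two samples are independent.
At 80% confidence z* = 1.282; margin = 1.282 × 0.02125 = 0.02724.
The difference is 0.1420 − 0.2780 = -0.1360, so the interval is -0.1360 ± 0.02724 = (-0.1632, -0.1088).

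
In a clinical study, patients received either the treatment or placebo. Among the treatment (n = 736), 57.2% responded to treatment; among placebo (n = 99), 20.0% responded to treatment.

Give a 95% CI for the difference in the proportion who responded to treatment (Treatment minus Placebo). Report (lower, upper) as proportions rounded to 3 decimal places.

Each SE is √(p̂(1−p̂)/n): √(0.5720·0.4280/736) = 0.01824 and √(0.2000·0.8000/99) = 0.04020.
SE(p̂₁ − p̂₂) = √(SE₁² + SE₂²) = √(0.0003326976 + 0.00161604) = 0.04414, since the two samples are independent.
At 95% confidence z* = 1.960; margin = 1.960 × 0.04414 = 0.08651.
The difference is 0.5720 − 0.2000 = 0.3720, so the interval is 0.3720 ± 0.08651 = (0.285, 0.459).

(0.285, 0.459)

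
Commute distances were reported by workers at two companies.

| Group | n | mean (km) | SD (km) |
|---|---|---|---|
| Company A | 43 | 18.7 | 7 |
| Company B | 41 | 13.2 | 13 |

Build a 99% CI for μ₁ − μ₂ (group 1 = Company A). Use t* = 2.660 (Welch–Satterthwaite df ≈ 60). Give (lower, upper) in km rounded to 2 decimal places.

(-0.60, 11.60)

SE₁ = s₁/√n₁ = 7/√43 = 1.0675; SE₂ = 13/√41 = 2.0303.
Independent samples, unequal variances: SE_diff = √(SE₁² + SE₂²) = √(1.13955625 + 4.12211809) = 2.2938.
t* = 2.660, so margin of error = 2.660 × 2.2938 = 6.1015.
Difference in means = 18.7 − 13.2 = 5.5000.
5.5000 ± 6.1015 → (-0.60, 11.60).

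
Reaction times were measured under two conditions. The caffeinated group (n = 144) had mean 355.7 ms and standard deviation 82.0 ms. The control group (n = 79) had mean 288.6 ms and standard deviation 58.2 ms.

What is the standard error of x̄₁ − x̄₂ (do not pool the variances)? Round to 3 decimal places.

9.464

SE₁ = s₁/√n₁ = 82.0/√144 = 6.8333; SE₂ = 58.2/√79 = 6.5480.
Independent samples, unequal variances: SE_diff = √(SE₁² + SE₂²) = √(46.69398889 + 42.876304) = 9.4642.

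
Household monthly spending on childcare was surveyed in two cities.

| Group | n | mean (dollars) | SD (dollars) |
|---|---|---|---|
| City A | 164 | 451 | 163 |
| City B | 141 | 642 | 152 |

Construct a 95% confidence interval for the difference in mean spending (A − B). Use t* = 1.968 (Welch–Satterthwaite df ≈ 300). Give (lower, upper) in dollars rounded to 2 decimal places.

(-226.53, -155.47)

SE₁ = s₁/√n₁ = 163/√164 = 12.7282; SE₂ = 152/√141 = 12.8007.
Independent samples, unequal variances: SE_diff = √(SE₁² + SE₂²) = √(162.00707524 + 163.85792049) = 18.0517.
t* = 1.968, so margin of error = 1.968 × 18.0517 = 35.5257.
Difference in means = 451 − 642 = -191.0000.
-191.0000 ± 35.5257 → (-226.53, -155.47).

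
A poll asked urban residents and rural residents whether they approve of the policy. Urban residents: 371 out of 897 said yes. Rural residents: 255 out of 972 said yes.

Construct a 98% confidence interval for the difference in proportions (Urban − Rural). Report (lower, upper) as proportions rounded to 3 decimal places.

Sample proportions: 371/897 = 0.4136, 255/972 = 0.2623.
Each SE is √(p̂(1−p̂)/n): √(0.4136·0.5864/897) = 0.01644 and √(0.2623·0.7377/972) = 0.01411.
SE(p̂₁ − p̂₂) = √(SE₁² + SE₂²) = √(0.0002702736 + 0.0001990921) = 0.02166, since the two samples are independent.
At 98% confidence z* = 2.326; margin = 2.326 × 0.02166 = 0.05038.
The difference is 0.4136 − 0.2623 = 0.1513, so the interval is 0.1513 ± 0.05038 = (0.101, 0.202).

(0.101, 0.202)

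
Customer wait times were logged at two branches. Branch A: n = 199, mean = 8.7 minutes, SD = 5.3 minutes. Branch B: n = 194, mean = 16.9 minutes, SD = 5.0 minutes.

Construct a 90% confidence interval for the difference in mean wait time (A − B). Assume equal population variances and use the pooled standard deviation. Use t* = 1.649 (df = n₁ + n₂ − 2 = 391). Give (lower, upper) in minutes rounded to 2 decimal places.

Pooled variance s_p² = [198·5.3² + 193·5.0²] / (199+194−2) = 26.5648, so s_p = 5.1541.
SE_diff = s_p·√(1/n₁ + 1/n₂) = 5.1541·√(1/199 + 1/194) = 0.5200.
t* = 1.649; margin = 1.649 × 0.5200 = 0.8575.
Difference = 8.7 − 16.9 = -8.2000.
-8.2000 ± 0.8575 → (-9.06, -7.34).

(-9.06, -7.34)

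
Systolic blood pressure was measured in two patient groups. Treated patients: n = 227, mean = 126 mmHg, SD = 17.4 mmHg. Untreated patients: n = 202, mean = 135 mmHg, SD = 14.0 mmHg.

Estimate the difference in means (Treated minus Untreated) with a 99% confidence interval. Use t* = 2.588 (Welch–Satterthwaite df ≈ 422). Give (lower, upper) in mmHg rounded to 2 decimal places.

Per-group SEs: s₁/√n₁ = 17.4/√227 = 1.1549, s₂/√n₂ = 14.0/√202 = 0.9850.
Unpooled SE of the difference: √(1.33379401 + 0.970225) = 1.5179.
Margin of error = t* · SE = 2.588 × 1.5179 = 3.9283.
x̄₁ − x̄₂ = 126 − 135 = -9.0000.
CI: -9.0000 ± 3.9283 = (-12.93, -5.07).

(-12.93, -5.07)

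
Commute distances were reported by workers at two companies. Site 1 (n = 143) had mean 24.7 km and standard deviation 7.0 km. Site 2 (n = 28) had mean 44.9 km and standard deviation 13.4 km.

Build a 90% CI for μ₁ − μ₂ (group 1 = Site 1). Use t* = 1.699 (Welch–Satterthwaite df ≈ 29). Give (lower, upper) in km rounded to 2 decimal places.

(-24.62, -15.78)

Standard errors of each mean: 7.0/√143 = 0.5854 and 13.4/√28 = 2.5324.
SE(x̄₁ − x̄₂) = √(0.5854² + 2.5324²) = 2.5992 for independent samples with unequal variances.
With t* = 1.699, the margin is 1.699 × 2.5992 = 4.4160.
x̄₁ − x̄₂ = 24.7 − 44.9 = -20.2000; the interval is -20.2000 ± 4.4160 = (-24.62, -15.78).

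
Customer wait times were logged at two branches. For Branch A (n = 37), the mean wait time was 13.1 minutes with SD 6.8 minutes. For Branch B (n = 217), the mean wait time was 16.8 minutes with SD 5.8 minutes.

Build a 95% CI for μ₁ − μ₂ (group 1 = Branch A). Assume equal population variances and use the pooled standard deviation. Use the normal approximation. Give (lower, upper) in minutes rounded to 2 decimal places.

(-5.78, -1.62)

Pooled variance s_p² = [36·6.8² + 216·5.8²] / (37+217−2) = 35.4400, so s_p = 5.9532.
SE_diff = s_p·√(1/n₁ + 1/n₂) = 5.9532·√(1/37 + 1/217) = 1.0589.
z* = 1.960; margin = 1.960 × 1.0589 = 2.0754.
Difference = 13.1 − 16.8 = -3.7000.
-3.7000 ± 2.0754 → (-5.78, -1.62).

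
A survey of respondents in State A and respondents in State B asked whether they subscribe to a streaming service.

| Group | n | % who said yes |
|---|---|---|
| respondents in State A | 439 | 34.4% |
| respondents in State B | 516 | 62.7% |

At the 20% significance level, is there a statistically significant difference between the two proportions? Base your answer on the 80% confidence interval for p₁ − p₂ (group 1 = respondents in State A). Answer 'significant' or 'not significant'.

significant

SE₁ = √(p̂₁(1−p̂₁)/n₁) = √(0.3440·0.6560/439) = 0.02267; SE₂ = √(0.6270·0.3730/516) = 0.02129.
Independent samples: SE of the difference = √(SE₁² + SE₂²) = √(0.0005139289 + 0.0004532641) = 0.03110.
z* for 80% confidence is 1.282, so the margin of error is 1.282 × 0.03110 = 0.03987.
Point estimate p̂₁ − p̂₂ = 0.3440 − 0.6270 = -0.2830.
-0.2830 ± 0.03987 → (-0.32287, -0.24313).
The interval (-0.32287, -0.24313) does not contain 0, so the difference is significant.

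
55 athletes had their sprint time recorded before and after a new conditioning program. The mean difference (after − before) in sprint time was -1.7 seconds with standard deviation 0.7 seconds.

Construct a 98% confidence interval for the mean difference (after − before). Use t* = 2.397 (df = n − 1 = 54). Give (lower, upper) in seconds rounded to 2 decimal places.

This is a matched-pairs design, so SE = s_d/√n = 0.7/√55 = 0.0944.
Margin = 2.397 × 0.0944 = 0.2263; the interval is -1.7 ± 0.2263 = (-1.93, -1.47).

(-1.93, -1.47)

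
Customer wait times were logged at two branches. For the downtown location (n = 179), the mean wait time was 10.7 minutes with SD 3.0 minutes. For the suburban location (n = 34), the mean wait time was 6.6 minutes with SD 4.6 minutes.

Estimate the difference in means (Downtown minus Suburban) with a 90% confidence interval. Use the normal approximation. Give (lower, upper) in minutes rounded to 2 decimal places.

(2.75, 5.45)

Standard errors of each mean: 3.0/√179 = 0.2242 and 4.6/√34 = 0.7889.
SE(x̄₁ − x̄₂) = √(0.2242² + 0.7889²) = 0.8201 for independent samples with unequal variances.
With z* = 1.645, the margin is 1.645 × 0.8201 = 1.3491.
x̄₁ − x̄₂ = 10.7 − 6.6 = 4.1000; the interval is 4.1000 ± 1.3491 = (2.75, 5.45).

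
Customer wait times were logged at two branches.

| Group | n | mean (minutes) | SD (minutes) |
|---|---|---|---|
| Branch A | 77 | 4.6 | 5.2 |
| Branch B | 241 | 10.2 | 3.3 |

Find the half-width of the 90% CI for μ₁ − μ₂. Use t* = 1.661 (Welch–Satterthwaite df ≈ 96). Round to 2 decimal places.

1.05

Per-group SEs: s₁/√n₁ = 5.2/√77 = 0.5926, s₂/√n₂ = 3.3/√241 = 0.2126.
Unpooled SE of the difference: √(0.35117476 + 0.04519876) = 0.6296.
Margin of error = t* · SE = 1.661 × 0.6296 = 1.0458.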